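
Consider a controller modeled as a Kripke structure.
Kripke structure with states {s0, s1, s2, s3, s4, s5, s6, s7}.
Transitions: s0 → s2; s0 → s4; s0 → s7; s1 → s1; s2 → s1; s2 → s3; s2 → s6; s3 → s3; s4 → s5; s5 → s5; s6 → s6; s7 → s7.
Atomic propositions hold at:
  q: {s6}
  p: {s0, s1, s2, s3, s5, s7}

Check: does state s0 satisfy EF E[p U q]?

Yes

E[p U q]: least fixpoint, start Z0 = Sat(q) = {s6}, add states in Sat(p) with some successor in Z. Z1 = {s2, s6}; Z2 = {s0, s2, s6}; fixed.
Sat(E[p U q]) = {s0, s2, s6}
EF E[p U q]: least fixpoint, start Z0 = {s0, s2, s6}, add states with some successor in Z. Already a fixed point.
Sat(EF E[p U q]) = {s0, s2, s6}
s0 ∈ Sat(EF E[p U q]) = {s0, s2, s6}, so the formula holds at s0.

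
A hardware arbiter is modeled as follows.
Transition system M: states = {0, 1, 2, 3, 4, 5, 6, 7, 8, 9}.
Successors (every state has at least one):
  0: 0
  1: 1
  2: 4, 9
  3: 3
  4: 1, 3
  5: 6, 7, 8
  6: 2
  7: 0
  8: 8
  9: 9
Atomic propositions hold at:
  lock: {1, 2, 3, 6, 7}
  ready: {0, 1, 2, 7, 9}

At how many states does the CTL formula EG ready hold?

5

EG ready: greatest fixpoint, start Z0 = {0, 1, 2, 7, 9}, keep only states in Sat with some successor in Z. Already a fixed point.
Sat(EG ready) = {0, 1, 2, 7, 9}
|Sat(EG ready)| = |{0, 1, 2, 7, 9}| = 5.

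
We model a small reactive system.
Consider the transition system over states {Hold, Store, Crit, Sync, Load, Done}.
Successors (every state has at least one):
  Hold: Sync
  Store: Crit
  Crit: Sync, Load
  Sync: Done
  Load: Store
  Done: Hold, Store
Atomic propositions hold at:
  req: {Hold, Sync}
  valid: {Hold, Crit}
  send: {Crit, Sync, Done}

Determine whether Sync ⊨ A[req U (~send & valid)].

No

Sat(~send) = {Hold, Store, Load}
Sat(~send & valid) = {Hold}
A[req U (~send & valid)]: least fixpoint, start Z0 = Sat((~send & valid)) = {Hold}, add states in Sat(req) with every successor in Z. Already a fixed point.
Sat(A[req U (~send & valid)]) = {Hold}
Sync ∉ Sat(A[req U (~send & valid)]) = {Hold}, so the formula does not hold at Sync.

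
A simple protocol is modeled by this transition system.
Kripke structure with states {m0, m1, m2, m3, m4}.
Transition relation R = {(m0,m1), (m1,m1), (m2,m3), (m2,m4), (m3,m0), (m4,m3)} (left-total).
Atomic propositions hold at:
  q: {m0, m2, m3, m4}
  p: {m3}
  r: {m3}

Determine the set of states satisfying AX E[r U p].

{m4}

E[r U p]: least fixpoint, start Z0 = Sat(p) = {m3}, add states in Sat(r) with some successor in Z. Already a fixed point.
Sat(E[r U p]) = {m3}
Sat(AX E[r U p]) = {s : every successor in {m3}} = {m4}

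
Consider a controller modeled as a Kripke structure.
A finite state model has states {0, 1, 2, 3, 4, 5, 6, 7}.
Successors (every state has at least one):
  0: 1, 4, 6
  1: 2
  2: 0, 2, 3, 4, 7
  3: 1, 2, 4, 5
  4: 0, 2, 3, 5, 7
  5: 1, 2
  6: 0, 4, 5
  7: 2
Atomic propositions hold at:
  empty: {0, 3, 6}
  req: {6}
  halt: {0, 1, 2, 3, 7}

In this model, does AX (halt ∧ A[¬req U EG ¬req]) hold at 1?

Yes

Sat(¬req) = {0, 1, 2, 3, 4, 5, 7}
EG ¬req: greatest fixpoint, start Z0 = {0, 1, 2, 3, 4, 5, 7}, keep only states in Sat with some successor in Z. Already a fixed point.
Sat(EG ¬req) = {0, 1, 2, 3, 4, 5, 7}
A[¬req U EG ¬req]: least fixpoint, start Z0 = Sat(EG ¬req) = {0, 1, 2, 3, 4, 5, 7}, add states in Sat(¬req) with every successor in Z. Already a fixed point.
Sat(A[¬req U EG ¬req]) = {0, 1, 2, 3, 4, 5, 7}
Sat(halt ∧ A[¬req U EG ¬req]) = {0, 1, 2, 3, 7}
Sat(AX (halt ∧ A[¬req U EG ¬req])) = {s : every successor in {0, 1, 2, 3, 7}} = {1, 5, 7}
1 ∈ Sat(AX (halt ∧ A[¬req U EG ¬req])) = {1, 5, 7}, so the formula holds at 1.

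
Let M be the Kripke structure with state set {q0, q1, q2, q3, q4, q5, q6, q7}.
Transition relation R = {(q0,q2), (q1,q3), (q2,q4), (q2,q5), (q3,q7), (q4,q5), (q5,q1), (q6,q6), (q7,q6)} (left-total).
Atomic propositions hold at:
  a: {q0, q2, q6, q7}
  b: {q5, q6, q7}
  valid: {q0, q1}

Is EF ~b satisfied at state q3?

Yes

Sat(~b) = {q0, q1, q2, q3, q4}
EF ~b: least fixpoint, start Z0 = {q0, q1, q2, q3, q4}, add states with some successor in Z. Z1 = {q0, q1, q2, q3, q4, q5}; fixed.
Sat(EF ~b) = {q0, q1, q2, q3, q4, q5}
q3 ∈ Sat(EF ~b) = {q0, q1, q2, q3, q4, q5}, so the formula holds at q3.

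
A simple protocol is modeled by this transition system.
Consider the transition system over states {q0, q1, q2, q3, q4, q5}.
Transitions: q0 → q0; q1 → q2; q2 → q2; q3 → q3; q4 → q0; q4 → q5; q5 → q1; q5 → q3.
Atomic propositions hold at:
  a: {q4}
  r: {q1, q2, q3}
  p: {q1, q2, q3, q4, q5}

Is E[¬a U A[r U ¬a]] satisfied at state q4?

Sat(¬a) = {q0, q1, q2, q3, q5}
A[r U ¬a]: least fixpoint, start Z0 = Sat(¬a) = {q0, q1, q2, q3, q5}, add states in Sat(r) with every successor in Z. Already a fixed point.
Sat(A[r U ¬a]) = {q0, q1, q2, q3, q5}
E[¬a U A[r U ¬a]]: least fixpoint, start Z0 = Sat(A[r U ¬a]) = {q0, q1, q2, q3, q5}, add states in Sat(¬a) with some successor in Z. Already a fixed point.
Sat(E[¬a U A[r U ¬a]]) = {q0, q1, q2, q3, q5}
q4 ∉ Sat(E[¬a U A[r U ¬a]]) = {q0, q1, q2, q3, q5}, so the formula does not hold at q4.

No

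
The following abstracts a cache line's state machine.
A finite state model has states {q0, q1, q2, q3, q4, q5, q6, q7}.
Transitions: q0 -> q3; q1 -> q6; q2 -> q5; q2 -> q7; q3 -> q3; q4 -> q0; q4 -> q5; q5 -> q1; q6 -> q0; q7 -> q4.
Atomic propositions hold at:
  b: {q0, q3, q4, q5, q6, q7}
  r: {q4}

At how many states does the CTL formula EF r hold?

EF r: least fixpoint, start Z0 = {q4}, add states with some successor in Z. Z1 = {q4, q7}; Z2 = {q2, q4, q7}; fixed.
Sat(EF r) = {q2, q4, q7}
|Sat(EF r)| = |{q2, q4, q7}| = 3.

3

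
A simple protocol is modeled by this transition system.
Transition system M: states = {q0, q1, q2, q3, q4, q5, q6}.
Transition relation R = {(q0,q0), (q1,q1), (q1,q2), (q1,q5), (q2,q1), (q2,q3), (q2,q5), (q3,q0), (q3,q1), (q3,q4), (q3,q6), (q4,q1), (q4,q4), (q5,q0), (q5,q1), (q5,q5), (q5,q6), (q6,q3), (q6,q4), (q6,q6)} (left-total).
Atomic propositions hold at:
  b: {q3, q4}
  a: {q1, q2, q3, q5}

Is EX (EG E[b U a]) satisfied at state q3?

Yes

E[b U a]: least fixpoint, start Z0 = Sat(a) = {q1, q2, q3, q5}, add states in Sat(b) with some successor in Z. Z1 = {q1, q2, q3, q4, q5}; fixed.
Sat(E[b U a]) = {q1, q2, q3, q4, q5}
EG E[b U a]: greatest fixpoint, start Z0 = {q1, q2, q3, q4, q5}, keep only states in Sat with some successor in Z. Already a fixed point.
Sat(EG E[b U a]) = {q1, q2, q3, q4, q5}
Sat(EX (EG E[b U a])) = {s : some successor in {q1, q2, q3, q4, q5}} = {q1, q2, q3, q4, q5, q6}
q3 ∈ Sat(EX (EG E[b U a])) = {q1, q2, q3, q4, q5, q6}, so the formula holds at q3.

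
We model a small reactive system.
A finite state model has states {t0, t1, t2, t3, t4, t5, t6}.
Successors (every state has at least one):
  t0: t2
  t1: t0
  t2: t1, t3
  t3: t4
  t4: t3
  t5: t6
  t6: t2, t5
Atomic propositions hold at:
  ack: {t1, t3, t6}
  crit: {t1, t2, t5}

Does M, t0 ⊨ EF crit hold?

Yes

EF crit: least fixpoint, start Z0 = {t1, t2, t5}, add states with some successor in Z. Z1 = {t0, t1, t2, t5, t6}; fixed.
Sat(EF crit) = {t0, t1, t2, t5, t6}
t0 ∈ Sat(EF crit) = {t0, t1, t2, t5, t6}, so the formula holds at t0.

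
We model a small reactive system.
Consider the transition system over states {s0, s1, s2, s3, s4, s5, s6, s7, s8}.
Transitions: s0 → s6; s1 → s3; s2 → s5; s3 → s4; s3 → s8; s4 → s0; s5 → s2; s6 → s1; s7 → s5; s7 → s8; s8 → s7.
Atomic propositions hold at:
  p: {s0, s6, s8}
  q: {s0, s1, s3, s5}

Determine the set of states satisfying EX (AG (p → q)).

{s2, s5, s7}

Sat(p → q) = {s0, s1, s2, s3, s4, s5, s7}
AG (p → q): greatest fixpoint, start Z0 = {s0, s1, s2, s3, s4, s5, s7}, keep only states in Sat with every successor in Z. Z1 = {s1, s2, s4, s5}; Z2 = {s2, s5}; fixed.
Sat(AG (p → q)) = {s2, s5}
Sat(EX (AG (p → q))) = {s : some successor in {s2, s5}} = {s2, s5, s7}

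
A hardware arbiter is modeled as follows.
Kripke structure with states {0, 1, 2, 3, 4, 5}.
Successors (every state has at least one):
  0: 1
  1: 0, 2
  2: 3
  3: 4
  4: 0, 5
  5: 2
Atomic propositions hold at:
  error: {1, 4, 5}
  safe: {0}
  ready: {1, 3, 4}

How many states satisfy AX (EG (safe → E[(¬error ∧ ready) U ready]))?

Sat(¬error) = {0, 2, 3}
Sat(¬error ∧ ready) = {3}
E[(¬error ∧ ready) U ready]: least fixpoint, start Z0 = Sat(ready) = {1, 3, 4}, add states in Sat(¬error ∧ ready) with some successor in Z. Already a fixed point.
Sat(E[(¬error ∧ ready) U ready]) = {1, 3, 4}
Sat(safe → E[(¬error ∧ ready) U ready]) = {1, 2, 3, 4, 5}
EG (safe → E[(¬error ∧ ready) U ready]): greatest fixpoint, start Z0 = {1, 2, 3, 4, 5}, keep only states in Sat with some successor in Z. Already a fixed point.
Sat(EG (safe → E[(¬error ∧ ready) U ready])) = {1, 2, 3, 4, 5}
Sat(AX (EG (safe → E[(¬error ∧ ready) U ready]))) = {s : every successor in {1, 2, 3, 4, 5}} = {0, 2, 3, 5}
|Sat(AX (EG (safe → E[(¬error ∧ ready) U ready])))| = |{0, 2, 3, 5}| = 4.

4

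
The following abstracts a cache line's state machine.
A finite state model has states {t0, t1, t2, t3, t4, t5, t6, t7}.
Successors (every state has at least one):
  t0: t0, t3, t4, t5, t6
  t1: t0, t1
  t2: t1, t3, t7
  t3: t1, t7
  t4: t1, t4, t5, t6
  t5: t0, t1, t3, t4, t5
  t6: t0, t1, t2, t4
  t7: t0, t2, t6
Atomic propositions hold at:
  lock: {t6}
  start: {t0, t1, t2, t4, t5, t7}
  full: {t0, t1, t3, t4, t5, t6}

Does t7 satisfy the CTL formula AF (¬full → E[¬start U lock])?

Sat(¬full) = {t2, t7}
Sat(¬start) = {t3, t6}
E[¬start U lock]: least fixpoint, start Z0 = Sat(lock) = {t6}, add states in Sat(¬start) with some successor in Z. Already a fixed point.
Sat(E[¬start U lock]) = {t6}
Sat(¬full → E[¬start U lock]) = {t0, t1, t3, t4, t5, t6}
AF (¬full → E[¬start U lock]): least fixpoint, start Z0 = {t0, t1, t3, t4, t5, t6}, add states with every successor in Z. Already a fixed point.
Sat(AF (¬full → E[¬start U lock])) = {t0, t1, t3, t4, t5, t6}
t7 ∉ Sat(AF (¬full → E[¬start U lock])) = {t0, t1, t3, t4, t5, t6}, so the formula does not hold at t7.

No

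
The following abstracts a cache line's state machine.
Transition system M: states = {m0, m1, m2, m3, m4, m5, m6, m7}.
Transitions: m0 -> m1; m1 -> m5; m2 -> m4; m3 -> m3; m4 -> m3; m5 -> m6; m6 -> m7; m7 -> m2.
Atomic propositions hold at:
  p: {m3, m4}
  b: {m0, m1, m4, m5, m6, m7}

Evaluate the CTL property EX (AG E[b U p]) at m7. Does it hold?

No

E[b U p]: least fixpoint, start Z0 = Sat(p) = {m3, m4}, add states in Sat(b) with some successor in Z. Already a fixed point.
Sat(E[b U p]) = {m3, m4}
AG E[b U p]: greatest fixpoint, start Z0 = {m3, m4}, keep only states in Sat with every successor in Z. Already a fixed point.
Sat(AG E[b U p]) = {m3, m4}
Sat(EX (AG E[b U p])) = {s : some successor in {m3, m4}} = {m2, m3, m4}
m7 ∉ Sat(EX (AG E[b U p])) = {m2, m3, m4}, so the formula does not hold at m7.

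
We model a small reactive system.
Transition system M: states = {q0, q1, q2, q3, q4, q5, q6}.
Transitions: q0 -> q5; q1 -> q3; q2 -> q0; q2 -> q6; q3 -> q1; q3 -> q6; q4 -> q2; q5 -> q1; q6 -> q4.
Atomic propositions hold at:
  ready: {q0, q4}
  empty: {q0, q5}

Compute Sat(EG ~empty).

Sat(~empty) = {q1, q2, q3, q4, q6}
EG ~empty: greatest fixpoint, start Z0 = {q1, q2, q3, q4, q6}, keep only states in Sat with some successor in Z. Already a fixed point.
Sat(EG ~empty) = {q1, q2, q3, q4, q6}

{q1, q2, q3, q4, q6}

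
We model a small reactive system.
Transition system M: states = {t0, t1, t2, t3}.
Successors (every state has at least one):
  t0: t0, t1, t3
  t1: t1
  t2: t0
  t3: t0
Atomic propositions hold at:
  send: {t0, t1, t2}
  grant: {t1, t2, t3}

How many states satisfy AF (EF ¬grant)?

3

Sat(¬grant) = {t0}
EF ¬grant: least fixpoint, start Z0 = {t0}, add states with some successor in Z. Z1 = {t0, t2, t3}; fixed.
Sat(EF ¬grant) = {t0, t2, t3}
AF (EF ¬grant): least fixpoint, start Z0 = {t0, t2, t3}, add states with every successor in Z. Already a fixed point.
Sat(AF (EF ¬grant)) = {t0, t2, t3}
|Sat(AF (EF ¬grant))| = |{t0, t2, t3}| = 3.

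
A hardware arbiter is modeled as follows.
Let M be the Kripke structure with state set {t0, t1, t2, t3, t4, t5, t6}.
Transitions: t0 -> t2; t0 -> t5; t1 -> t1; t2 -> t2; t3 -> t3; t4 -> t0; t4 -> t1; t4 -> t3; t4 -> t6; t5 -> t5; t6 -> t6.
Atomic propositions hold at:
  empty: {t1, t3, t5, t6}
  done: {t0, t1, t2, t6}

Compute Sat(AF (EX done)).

Sat(EX done) = {s : some successor in {t0, t1, t2, t6}} = {t0, t1, t2, t4, t6}
AF (EX done): least fixpoint, start Z0 = {t0, t1, t2, t4, t6}, add states with every successor in Z. Already a fixed point.
Sat(AF (EX done)) = {t0, t1, t2, t4, t6}

{t0, t1, t2, t4, t6}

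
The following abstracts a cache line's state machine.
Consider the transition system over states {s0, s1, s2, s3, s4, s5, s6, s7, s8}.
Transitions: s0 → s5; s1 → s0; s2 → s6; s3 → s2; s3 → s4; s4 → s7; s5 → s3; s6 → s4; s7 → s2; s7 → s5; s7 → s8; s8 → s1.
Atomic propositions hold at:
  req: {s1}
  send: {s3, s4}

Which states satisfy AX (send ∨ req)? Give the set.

{s5, s6, s8}

Sat(send ∨ req) = {s1, s3, s4}
Sat(AX (send ∨ req)) = {s : every successor in {s1, s3, s4}} = {s5, s6, s8}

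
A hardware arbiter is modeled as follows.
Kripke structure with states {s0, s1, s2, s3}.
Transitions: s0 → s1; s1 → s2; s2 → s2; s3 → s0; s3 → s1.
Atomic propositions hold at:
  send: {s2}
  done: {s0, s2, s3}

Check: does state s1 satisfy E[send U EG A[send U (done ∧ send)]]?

Sat(done ∧ send) = {s2}
A[send U (done ∧ send)]: least fixpoint, start Z0 = Sat((done ∧ send)) = {s2}, add states in Sat(send) with every successor in Z. Already a fixed point.
Sat(A[send U (done ∧ send)]) = {s2}
EG A[send U (done ∧ send)]: greatest fixpoint, start Z0 = {s2}, keep only states in Sat with some successor in Z. Already a fixed point.
Sat(EG A[send U (done ∧ send)]) = {s2}
E[send U EG A[send U (done ∧ send)]]: least fixpoint, start Z0 = Sat(EG A[send U (done ∧ send)]) = {s2}, add states in Sat(send) with some successor in Z. Already a fixed point.
Sat(E[send U EG A[send U (done ∧ send)]]) = {s2}
s1 ∉ Sat(E[send U EG A[send U (done ∧ send)]]) = {s2}, so the formula does not hold at s1.

No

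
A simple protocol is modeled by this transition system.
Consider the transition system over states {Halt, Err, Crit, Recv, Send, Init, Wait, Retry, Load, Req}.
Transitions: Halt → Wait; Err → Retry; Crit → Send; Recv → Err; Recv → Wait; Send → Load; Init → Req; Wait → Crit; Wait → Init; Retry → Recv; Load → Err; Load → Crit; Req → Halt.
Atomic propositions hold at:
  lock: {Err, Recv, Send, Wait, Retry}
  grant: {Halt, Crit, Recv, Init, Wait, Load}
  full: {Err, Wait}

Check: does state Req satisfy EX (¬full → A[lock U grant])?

Yes

Sat(¬full) = {Halt, Crit, Recv, Send, Init, Retry, Load, Req}
A[lock U grant]: least fixpoint, start Z0 = Sat(grant) = {Halt, Crit, Recv, Init, Wait, Load}, add states in Sat(lock) with every successor in Z. Z1 = {Halt, Crit, Recv, Send, Init, Wait, Retry, Load}; Z2 = {Halt, Err, Crit, Recv, Send, Init, Wait, Retry, Load}; fixed.
Sat(A[lock U grant]) = {Halt, Err, Crit, Recv, Send, Init, Wait, Retry, Load}
Sat(¬full → A[lock U grant]) = {Halt, Err, Crit, Recv, Send, Init, Wait, Retry, Load}
Sat(EX (¬full → A[lock U grant])) = {s : some successor in {Halt, Err, Crit, Recv, Send, Init, Wait, Retry, Load}} = {Halt, Err, Crit, Recv, Send, Wait, Retry, Load, Req}
Req ∈ Sat(EX (¬full → A[lock U grant])) = {Halt, Err, Crit, Recv, Send, Wait, Retry, Load, Req}, so the formula holds at Req.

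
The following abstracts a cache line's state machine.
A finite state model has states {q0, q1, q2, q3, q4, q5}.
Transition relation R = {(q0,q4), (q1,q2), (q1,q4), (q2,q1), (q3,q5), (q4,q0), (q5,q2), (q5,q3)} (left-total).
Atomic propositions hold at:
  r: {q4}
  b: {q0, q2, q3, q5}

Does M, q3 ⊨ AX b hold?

Sat(AX b) = {s : every successor in {q0, q2, q3, q5}} = {q3, q4, q5}
q3 ∈ Sat(AX b) = {q3, q4, q5}, so the formula holds at q3.

Yes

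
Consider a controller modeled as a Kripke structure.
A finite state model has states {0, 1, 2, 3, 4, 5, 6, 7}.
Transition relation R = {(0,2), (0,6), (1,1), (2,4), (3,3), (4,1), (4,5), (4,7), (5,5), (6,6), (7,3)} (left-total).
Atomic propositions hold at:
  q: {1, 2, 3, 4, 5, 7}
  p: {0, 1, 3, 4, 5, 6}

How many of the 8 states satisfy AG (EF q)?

6

EF q: least fixpoint, start Z0 = {1, 2, 3, 4, 5, 7}, add states with some successor in Z. Z1 = {0, 1, 2, 3, 4, 5, 7}; fixed.
Sat(EF q) = {0, 1, 2, 3, 4, 5, 7}
AG (EF q): greatest fixpoint, start Z0 = {0, 1, 2, 3, 4, 5, 7}, keep only states in Sat with every successor in Z. Z1 = {1, 2, 3, 4, 5, 7}; fixed.
Sat(AG (EF q)) = {1, 2, 3, 4, 5, 7}
|Sat(AG (EF q))| = |{1, 2, 3, 4, 5, 7}| = 6.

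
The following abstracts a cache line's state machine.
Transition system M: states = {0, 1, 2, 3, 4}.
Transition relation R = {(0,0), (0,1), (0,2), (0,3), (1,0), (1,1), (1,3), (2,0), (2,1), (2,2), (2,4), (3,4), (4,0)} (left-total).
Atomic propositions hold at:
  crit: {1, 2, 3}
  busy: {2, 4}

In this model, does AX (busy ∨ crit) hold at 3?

Yes

Sat(busy ∨ crit) = {1, 2, 3, 4}
Sat(AX (busy ∨ crit)) = {s : every successor in {1, 2, 3, 4}} = {3}
3 ∈ Sat(AX (busy ∨ crit)) = {3}, so the formula holds at 3.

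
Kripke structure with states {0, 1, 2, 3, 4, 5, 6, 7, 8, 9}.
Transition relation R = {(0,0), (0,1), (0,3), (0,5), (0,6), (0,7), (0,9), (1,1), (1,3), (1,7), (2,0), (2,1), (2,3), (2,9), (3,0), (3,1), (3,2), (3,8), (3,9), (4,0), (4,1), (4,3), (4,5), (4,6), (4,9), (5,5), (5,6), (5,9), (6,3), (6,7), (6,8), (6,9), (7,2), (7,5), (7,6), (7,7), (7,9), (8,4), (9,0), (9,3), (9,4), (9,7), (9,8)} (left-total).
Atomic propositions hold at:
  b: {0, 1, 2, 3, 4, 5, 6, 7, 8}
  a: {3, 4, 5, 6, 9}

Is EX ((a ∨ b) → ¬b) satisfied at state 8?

Sat(a ∨ b) = {0, 1, 2, 3, 4, 5, 6, 7, 8, 9}
Sat(¬b) = {9}
Sat((a ∨ b) → ¬b) = {9}
Sat(EX ((a ∨ b) → ¬b)) = {s : some successor in {9}} = {0, 2, 3, 4, 5, 6, 7}
8 ∉ Sat(EX ((a ∨ b) → ¬b)) = {0, 2, 3, 4, 5, 6, 7}, so the formula does not hold at 8.

No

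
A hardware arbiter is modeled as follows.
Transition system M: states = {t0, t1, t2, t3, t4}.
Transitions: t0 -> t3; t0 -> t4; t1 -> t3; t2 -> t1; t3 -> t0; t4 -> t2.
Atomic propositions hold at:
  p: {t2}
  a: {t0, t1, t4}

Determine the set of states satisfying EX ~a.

{t0, t1, t4}

Sat(~a) = {t2, t3}
Sat(EX ~a) = {s : some successor in {t2, t3}} = {t0, t1, t4}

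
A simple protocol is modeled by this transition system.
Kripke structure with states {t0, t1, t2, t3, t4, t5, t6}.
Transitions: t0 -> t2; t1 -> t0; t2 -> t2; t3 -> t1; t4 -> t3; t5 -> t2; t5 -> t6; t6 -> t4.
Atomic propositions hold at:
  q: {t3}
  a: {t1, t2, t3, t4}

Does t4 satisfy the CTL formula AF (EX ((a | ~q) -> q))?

Sat(~q) = {t0, t1, t2, t4, t5, t6}
Sat(a | ~q) = {t0, t1, t2, t3, t4, t5, t6}
Sat((a | ~q) -> q) = {t3}
Sat(EX ((a | ~q) -> q)) = {s : some successor in {t3}} = {t4}
AF (EX ((a | ~q) -> q)): least fixpoint, start Z0 = {t4}, add states with every successor in Z. Z1 = {t4, t6}; fixed.
Sat(AF (EX ((a | ~q) -> q))) = {t4, t6}
t4 ∈ Sat(AF (EX ((a | ~q) -> q))) = {t4, t6}, so the formula holds at t4.

Yes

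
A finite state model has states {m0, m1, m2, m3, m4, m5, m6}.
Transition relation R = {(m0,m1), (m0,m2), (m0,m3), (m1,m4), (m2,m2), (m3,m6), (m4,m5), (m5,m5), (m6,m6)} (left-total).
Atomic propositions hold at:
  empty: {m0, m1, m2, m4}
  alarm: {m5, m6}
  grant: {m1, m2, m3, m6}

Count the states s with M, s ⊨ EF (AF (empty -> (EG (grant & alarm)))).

Sat(grant & alarm) = {m6}
EG (grant & alarm): greatest fixpoint, start Z0 = {m6}, keep only states in Sat with some successor in Z. Already a fixed point.
Sat(EG (grant & alarm)) = {m6}
Sat(empty -> (EG (grant & alarm))) = {m3, m5, m6}
AF (empty -> (EG (grant & alarm))): least fixpoint, start Z0 = {m3, m5, m6}, add states with every successor in Z. Z1 = {m3, m4, m5, m6}; Z2 = {m1, m3, m4, m5, m6}; fixed.
Sat(AF (empty -> (EG (grant & alarm)))) = {m1, m3, m4, m5, m6}
EF (AF (empty -> (EG (grant & alarm)))): least fixpoint, start Z0 = {m1, m3, m4, m5, m6}, add states with some successor in Z. Z1 = {m0, m1, m3, m4, m5, m6}; fixed.
Sat(EF (AF (empty -> (EG (grant & alarm))))) = {m0, m1, m3, m4, m5, m6}
|Sat(EF (AF (empty -> (EG (grant & alarm)))))| = |{m0, m1, m3, m4, m5, m6}| = 6.

6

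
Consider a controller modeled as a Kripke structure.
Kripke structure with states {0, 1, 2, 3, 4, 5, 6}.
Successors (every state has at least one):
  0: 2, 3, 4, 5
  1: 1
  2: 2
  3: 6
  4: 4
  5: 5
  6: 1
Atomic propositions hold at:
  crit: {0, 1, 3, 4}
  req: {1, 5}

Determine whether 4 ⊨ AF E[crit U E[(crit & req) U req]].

Sat(crit & req) = {1}
E[(crit & req) U req]: least fixpoint, start Z0 = Sat(req) = {1, 5}, add states in Sat(crit & req) with some successor in Z. Already a fixed point.
Sat(E[(crit & req) U req]) = {1, 5}
E[crit U E[(crit & req) U req]]: least fixpoint, start Z0 = Sat(E[(crit & req) U req]) = {1, 5}, add states in Sat(crit) with some successor in Z. Z1 = {0, 1, 5}; fixed.
Sat(E[crit U E[(crit & req) U req]]) = {0, 1, 5}
AF E[crit U E[(crit & req) U req]]: least fixpoint, start Z0 = {0, 1, 5}, add states with every successor in Z. Z1 = {0, 1, 5, 6}; Z2 = {0, 1, 3, 5, 6}; fixed.
Sat(AF E[crit U E[(crit & req) U req]]) = {0, 1, 3, 5, 6}
4 ∉ Sat(AF E[crit U E[(crit & req) U req]]) = {0, 1, 3, 5, 6}, so the formula does not hold at 4.

No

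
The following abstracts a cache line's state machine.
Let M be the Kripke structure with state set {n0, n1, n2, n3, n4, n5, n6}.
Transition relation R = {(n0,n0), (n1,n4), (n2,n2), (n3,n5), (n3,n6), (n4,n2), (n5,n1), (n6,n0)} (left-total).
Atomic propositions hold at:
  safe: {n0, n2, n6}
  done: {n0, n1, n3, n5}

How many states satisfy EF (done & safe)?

3

Sat(done & safe) = {n0}
EF (done & safe): least fixpoint, start Z0 = {n0}, add states with some successor in Z. Z1 = {n0, n6}; Z2 = {n0, n3, n6}; fixed.
Sat(EF (done & safe)) = {n0, n3, n6}
|Sat(EF (done & safe))| = |{n0, n3, n6}| = 3.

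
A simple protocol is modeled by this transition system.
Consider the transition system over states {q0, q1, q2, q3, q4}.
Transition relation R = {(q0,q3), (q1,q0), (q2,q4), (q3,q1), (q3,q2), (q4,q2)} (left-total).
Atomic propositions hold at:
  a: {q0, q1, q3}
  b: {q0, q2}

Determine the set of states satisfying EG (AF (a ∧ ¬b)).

{q0, q1, q3}

Sat(¬b) = {q1, q3, q4}
Sat(a ∧ ¬b) = {q1, q3}
AF (a ∧ ¬b): least fixpoint, start Z0 = {q1, q3}, add states with every successor in Z. Z1 = {q0, q1, q3}; fixed.
Sat(AF (a ∧ ¬b)) = {q0, q1, q3}
EG (AF (a ∧ ¬b)): greatest fixpoint, start Z0 = {q0, q1, q3}, keep only states in Sat with some successor in Z. Already a fixed point.
Sat(EG (AF (a ∧ ¬b))) = {q0, q1, q3}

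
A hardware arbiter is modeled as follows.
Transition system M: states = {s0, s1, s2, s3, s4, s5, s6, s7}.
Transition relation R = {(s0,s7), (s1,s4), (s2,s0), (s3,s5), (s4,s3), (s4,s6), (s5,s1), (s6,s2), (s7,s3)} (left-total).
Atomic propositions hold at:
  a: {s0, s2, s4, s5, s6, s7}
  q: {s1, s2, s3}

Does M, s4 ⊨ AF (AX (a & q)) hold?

No

Sat(a & q) = {s2}
Sat(AX (a & q)) = {s : every successor in {s2}} = {s6}
AF (AX (a & q)): least fixpoint, start Z0 = {s6}, add states with every successor in Z. Already a fixed point.
Sat(AF (AX (a & q))) = {s6}
s4 ∉ Sat(AF (AX (a & q))) = {s6}, so the formula does not hold at s4.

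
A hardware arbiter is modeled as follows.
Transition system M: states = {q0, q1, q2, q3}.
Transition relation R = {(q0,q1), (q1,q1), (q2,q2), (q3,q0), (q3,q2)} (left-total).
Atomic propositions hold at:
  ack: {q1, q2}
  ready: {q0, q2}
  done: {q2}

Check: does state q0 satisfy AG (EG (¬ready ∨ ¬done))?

Sat(¬ready) = {q1, q3}
Sat(¬done) = {q0, q1, q3}
Sat(¬ready ∨ ¬done) = {q0, q1, q3}
EG (¬ready ∨ ¬done): greatest fixpoint, start Z0 = {q0, q1, q3}, keep only states in Sat with some successor in Z. Already a fixed point.
Sat(EG (¬ready ∨ ¬done)) = {q0, q1, q3}
AG (EG (¬ready ∨ ¬done)): greatest fixpoint, start Z0 = {q0, q1, q3}, keep only states in Sat with every successor in Z. Z1 = {q0, q1}; fixed.
Sat(AG (EG (¬ready ∨ ¬done))) = {q0, q1}
q0 ∈ Sat(AG (EG (¬ready ∨ ¬done))) = {q0, q1}, so the formula holds at q0.

Yes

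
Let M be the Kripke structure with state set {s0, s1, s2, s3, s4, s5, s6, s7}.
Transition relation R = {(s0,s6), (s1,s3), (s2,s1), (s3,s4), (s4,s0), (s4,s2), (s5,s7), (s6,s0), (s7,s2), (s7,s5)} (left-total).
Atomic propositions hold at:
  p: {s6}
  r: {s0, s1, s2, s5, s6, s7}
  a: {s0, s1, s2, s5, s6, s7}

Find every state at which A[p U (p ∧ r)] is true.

Sat(p ∧ r) = {s6}
A[p U (p ∧ r)]: least fixpoint, start Z0 = Sat((p ∧ r)) = {s6}, add states in Sat(p) with every successor in Z. Already a fixed point.
Sat(A[p U (p ∧ r)]) = {s6}

{s6}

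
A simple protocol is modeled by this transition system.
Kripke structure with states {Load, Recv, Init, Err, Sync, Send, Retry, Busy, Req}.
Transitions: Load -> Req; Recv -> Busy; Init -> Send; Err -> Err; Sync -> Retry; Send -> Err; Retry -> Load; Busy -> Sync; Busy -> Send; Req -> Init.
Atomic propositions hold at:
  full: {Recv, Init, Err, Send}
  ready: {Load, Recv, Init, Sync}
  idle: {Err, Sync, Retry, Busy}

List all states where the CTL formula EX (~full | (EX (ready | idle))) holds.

{Load, Recv, Init, Err, Sync, Send, Retry, Busy}

Sat(~full) = {Load, Sync, Retry, Busy, Req}
Sat(ready | idle) = {Load, Recv, Init, Err, Sync, Retry, Busy}
Sat(EX (ready | idle)) = {s : some successor in {Load, Recv, Init, Err, Sync, Retry, Busy}} = {Recv, Err, Sync, Send, Retry, Busy, Req}
Sat(~full | (EX (ready | idle))) = {Load, Recv, Err, Sync, Send, Retry, Busy, Req}
Sat(EX (~full | (EX (ready | idle)))) = {s : some successor in {Load, Recv, Err, Sync, Send, Retry, Busy, Req}} = {Load, Recv, Init, Err, Sync, Send, Retry, Busy}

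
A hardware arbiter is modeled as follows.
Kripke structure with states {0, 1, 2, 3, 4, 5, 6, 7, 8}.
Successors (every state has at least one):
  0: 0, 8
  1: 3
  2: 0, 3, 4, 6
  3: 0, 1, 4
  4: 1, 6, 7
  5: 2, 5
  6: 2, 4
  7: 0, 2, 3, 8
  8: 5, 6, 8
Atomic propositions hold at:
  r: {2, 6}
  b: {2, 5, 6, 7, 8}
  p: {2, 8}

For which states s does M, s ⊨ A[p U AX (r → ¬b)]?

{0, 1, 3}

Sat(¬b) = {0, 1, 3, 4}
Sat(r → ¬b) = {0, 1, 3, 4, 5, 7, 8}
Sat(AX (r → ¬b)) = {s : every successor in {0, 1, 3, 4, 5, 7, 8}} = {0, 1, 3}
A[p U AX (r → ¬b)]: least fixpoint, start Z0 = Sat(AX (r → ¬b)) = {0, 1, 3}, add states in Sat(p) with every successor in Z. Already a fixed point.
Sat(A[p U AX (r → ¬b)]) = {0, 1, 3}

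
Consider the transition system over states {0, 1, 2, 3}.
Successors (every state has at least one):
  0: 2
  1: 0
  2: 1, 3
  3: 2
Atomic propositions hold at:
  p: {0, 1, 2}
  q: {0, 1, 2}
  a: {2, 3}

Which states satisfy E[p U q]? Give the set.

E[p U q]: least fixpoint, start Z0 = Sat(q) = {0, 1, 2}, add states in Sat(p) with some successor in Z. Already a fixed point.
Sat(E[p U q]) = {0, 1, 2}

{0, 1, 2}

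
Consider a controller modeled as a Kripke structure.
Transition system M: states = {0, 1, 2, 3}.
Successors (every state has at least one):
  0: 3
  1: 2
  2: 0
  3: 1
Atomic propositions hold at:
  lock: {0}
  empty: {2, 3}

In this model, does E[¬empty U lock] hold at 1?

No

Sat(¬empty) = {0, 1}
E[¬empty U lock]: least fixpoint, start Z0 = Sat(lock) = {0}, add states in Sat(¬empty) with some successor in Z. Already a fixed point.
Sat(E[¬empty U lock]) = {0}
1 ∉ Sat(E[¬empty U lock]) = {0}, so the formula does not hold at 1.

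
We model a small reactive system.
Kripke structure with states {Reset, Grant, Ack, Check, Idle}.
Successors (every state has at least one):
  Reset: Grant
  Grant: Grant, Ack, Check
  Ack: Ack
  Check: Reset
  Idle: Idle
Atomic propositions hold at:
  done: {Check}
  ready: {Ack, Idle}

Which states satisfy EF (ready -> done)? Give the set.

{Reset, Grant, Check}

Sat(ready -> done) = {Reset, Grant, Check}
EF (ready -> done): least fixpoint, start Z0 = {Reset, Grant, Check}, add states with some successor in Z. Already a fixed point.
Sat(EF (ready -> done)) = {Reset, Grant, Check}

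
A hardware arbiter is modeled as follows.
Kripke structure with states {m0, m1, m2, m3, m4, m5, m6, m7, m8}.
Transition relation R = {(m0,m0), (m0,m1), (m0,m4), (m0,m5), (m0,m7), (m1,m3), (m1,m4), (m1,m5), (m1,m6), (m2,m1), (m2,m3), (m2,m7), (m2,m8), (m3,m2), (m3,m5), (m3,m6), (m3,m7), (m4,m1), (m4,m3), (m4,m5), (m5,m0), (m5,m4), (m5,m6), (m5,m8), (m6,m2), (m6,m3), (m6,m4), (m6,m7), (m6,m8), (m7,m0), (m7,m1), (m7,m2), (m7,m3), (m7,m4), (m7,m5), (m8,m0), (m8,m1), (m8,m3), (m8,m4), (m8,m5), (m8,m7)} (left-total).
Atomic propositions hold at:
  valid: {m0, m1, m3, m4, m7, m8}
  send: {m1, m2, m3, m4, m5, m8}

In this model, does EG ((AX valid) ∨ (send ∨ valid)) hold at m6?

Sat(AX valid) = {s : every successor in {m0, m1, m3, m4, m7, m8}} = {m2}
Sat(send ∨ valid) = {m0, m1, m2, m3, m4, m5, m7, m8}
Sat((AX valid) ∨ (send ∨ valid)) = {m0, m1, m2, m3, m4, m5, m7, m8}
EG ((AX valid) ∨ (send ∨ valid)): greatest fixpoint, start Z0 = {m0, m1, m2, m3, m4, m5, m7, m8}, keep only states in Sat with some successor in Z. Already a fixed point.
Sat(EG ((AX valid) ∨ (send ∨ valid))) = {m0, m1, m2, m3, m4, m5, m7, m8}
m6 ∉ Sat(EG ((AX valid) ∨ (send ∨ valid))) = {m0, m1, m2, m3, m4, m5, m7, m8}, so the formula does not hold at m6.

No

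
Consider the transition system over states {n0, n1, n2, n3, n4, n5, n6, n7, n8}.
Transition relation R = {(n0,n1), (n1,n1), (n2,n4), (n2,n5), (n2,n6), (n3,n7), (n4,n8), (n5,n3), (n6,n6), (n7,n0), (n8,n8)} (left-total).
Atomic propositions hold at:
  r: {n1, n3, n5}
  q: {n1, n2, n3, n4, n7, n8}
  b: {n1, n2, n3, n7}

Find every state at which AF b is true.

{n0, n1, n2, n3, n5, n7}

AF b: least fixpoint, start Z0 = {n1, n2, n3, n7}, add states with every successor in Z. Z1 = {n0, n1, n2, n3, n5, n7}; fixed.
Sat(AF b) = {n0, n1, n2, n3, n5, n7}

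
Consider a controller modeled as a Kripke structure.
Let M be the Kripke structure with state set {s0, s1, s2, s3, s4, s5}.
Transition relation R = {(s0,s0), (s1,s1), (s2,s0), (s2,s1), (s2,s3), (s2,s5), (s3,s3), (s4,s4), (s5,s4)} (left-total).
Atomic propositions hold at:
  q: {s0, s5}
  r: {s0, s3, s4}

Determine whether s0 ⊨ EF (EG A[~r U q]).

Sat(~r) = {s1, s2, s5}
A[~r U q]: least fixpoint, start Z0 = Sat(q) = {s0, s5}, add states in Sat(~r) with every successor in Z. Already a fixed point.
Sat(A[~r U q]) = {s0, s5}
EG A[~r U q]: greatest fixpoint, start Z0 = {s0, s5}, keep only states in Sat with some successor in Z. Z1 = {s0}; fixed.
Sat(EG A[~r U q]) = {s0}
EF (EG A[~r U q]): least fixpoint, start Z0 = {s0}, add states with some successor in Z. Z1 = {s0, s2}; fixed.
Sat(EF (EG A[~r U q])) = {s0, s2}
s0 ∈ Sat(EF (EG A[~r U q])) = {s0, s2}, so the formula holds at s0.

Yes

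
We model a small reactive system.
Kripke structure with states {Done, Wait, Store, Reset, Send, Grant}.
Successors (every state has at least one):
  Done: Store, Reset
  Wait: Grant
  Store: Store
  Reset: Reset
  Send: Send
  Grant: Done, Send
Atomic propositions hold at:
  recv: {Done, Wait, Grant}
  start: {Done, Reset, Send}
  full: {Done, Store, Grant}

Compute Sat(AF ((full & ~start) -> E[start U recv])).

Sat(~start) = {Wait, Store, Grant}
Sat(full & ~start) = {Store, Grant}
E[start U recv]: least fixpoint, start Z0 = Sat(recv) = {Done, Wait, Grant}, add states in Sat(start) with some successor in Z. Already a fixed point.
Sat(E[start U recv]) = {Done, Wait, Grant}
Sat((full & ~start) -> E[start U recv]) = {Done, Wait, Reset, Send, Grant}
AF ((full & ~start) -> E[start U recv]): least fixpoint, start Z0 = {Done, Wait, Reset, Send, Grant}, add states with every successor in Z. Already a fixed point.
Sat(AF ((full & ~start) -> E[start U recv])) = {Done, Wait, Reset, Send, Grant}

{Done, Wait, Reset, Send, Grant}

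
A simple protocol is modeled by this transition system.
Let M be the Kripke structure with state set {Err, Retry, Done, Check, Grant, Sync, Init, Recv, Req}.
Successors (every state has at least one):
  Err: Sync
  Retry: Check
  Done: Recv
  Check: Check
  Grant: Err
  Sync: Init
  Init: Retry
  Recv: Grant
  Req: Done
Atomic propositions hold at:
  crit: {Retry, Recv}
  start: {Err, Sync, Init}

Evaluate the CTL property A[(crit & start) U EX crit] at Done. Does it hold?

Yes

Sat(crit & start) = ∅
Sat(EX crit) = {s : some successor in {Retry, Recv}} = {Done, Init}
A[(crit & start) U EX crit]: least fixpoint, start Z0 = Sat(EX crit) = {Done, Init}, add states in Sat(crit & start) with every successor in Z. Already a fixed point.
Sat(A[(crit & start) U EX crit]) = {Done, Init}
Done ∈ Sat(A[(crit & start) U EX crit]) = {Done, Init}, so the formula holds at Done.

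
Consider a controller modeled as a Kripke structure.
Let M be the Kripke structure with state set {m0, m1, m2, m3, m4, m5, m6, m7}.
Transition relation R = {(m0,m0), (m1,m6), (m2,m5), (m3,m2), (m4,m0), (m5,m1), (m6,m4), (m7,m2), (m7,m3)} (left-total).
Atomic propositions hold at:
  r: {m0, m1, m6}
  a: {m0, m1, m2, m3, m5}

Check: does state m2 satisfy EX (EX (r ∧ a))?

Yes

Sat(r ∧ a) = {m0, m1}
Sat(EX (r ∧ a)) = {s : some successor in {m0, m1}} = {m0, m4, m5}
Sat(EX (EX (r ∧ a))) = {s : some successor in {m0, m4, m5}} = {m0, m2, m4, m6}
m2 ∈ Sat(EX (EX (r ∧ a))) = {m0, m2, m4, m6}, so the formula holds at m2.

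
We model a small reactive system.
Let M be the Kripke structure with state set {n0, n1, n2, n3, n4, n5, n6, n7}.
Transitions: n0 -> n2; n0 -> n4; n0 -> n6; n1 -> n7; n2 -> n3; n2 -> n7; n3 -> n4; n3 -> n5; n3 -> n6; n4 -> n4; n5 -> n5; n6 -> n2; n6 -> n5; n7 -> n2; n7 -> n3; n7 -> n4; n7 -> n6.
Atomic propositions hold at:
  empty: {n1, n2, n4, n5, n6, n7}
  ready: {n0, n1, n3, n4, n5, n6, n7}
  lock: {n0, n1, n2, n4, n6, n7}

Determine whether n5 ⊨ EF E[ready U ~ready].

Sat(~ready) = {n2}
E[ready U ~ready]: least fixpoint, start Z0 = Sat(~ready) = {n2}, add states in Sat(ready) with some successor in Z. Z1 = {n0, n2, n6, n7}; Z2 = {n0, n1, n2, n3, n6, n7}; fixed.
Sat(E[ready U ~ready]) = {n0, n1, n2, n3, n6, n7}
EF E[ready U ~ready]: least fixpoint, start Z0 = {n0, n1, n2, n3, n6, n7}, add states with some successor in Z. Already a fixed point.
Sat(EF E[ready U ~ready]) = {n0, n1, n2, n3, n6, n7}
n5 ∉ Sat(EF E[ready U ~ready]) = {n0, n1, n2, n3, n6, n7}, so the formula does not hold at n5.

No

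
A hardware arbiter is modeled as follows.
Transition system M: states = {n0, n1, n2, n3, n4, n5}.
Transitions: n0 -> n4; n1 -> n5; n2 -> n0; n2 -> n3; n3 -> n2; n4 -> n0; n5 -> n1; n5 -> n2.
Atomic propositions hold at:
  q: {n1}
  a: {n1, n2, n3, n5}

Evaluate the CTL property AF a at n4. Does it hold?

No

AF a: least fixpoint, start Z0 = {n1, n2, n3, n5}, add states with every successor in Z. Already a fixed point.
Sat(AF a) = {n1, n2, n3, n5}
n4 ∉ Sat(AF a) = {n1, n2, n3, n5}, so the formula does not hold at n4.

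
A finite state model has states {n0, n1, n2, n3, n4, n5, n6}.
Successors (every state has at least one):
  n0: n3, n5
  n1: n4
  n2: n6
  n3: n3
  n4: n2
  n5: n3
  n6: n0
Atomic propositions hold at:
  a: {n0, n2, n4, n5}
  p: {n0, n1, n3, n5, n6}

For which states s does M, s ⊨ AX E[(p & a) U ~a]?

{n0, n2, n3, n5, n6}

Sat(p & a) = {n0, n5}
Sat(~a) = {n1, n3, n6}
E[(p & a) U ~a]: least fixpoint, start Z0 = Sat(~a) = {n1, n3, n6}, add states in Sat(p & a) with some successor in Z. Z1 = {n0, n1, n3, n5, n6}; fixed.
Sat(E[(p & a) U ~a]) = {n0, n1, n3, n5, n6}
Sat(AX E[(p & a) U ~a]) = {s : every successor in {n0, n1, n3, n5, n6}} = {n0, n2, n3, n5, n6}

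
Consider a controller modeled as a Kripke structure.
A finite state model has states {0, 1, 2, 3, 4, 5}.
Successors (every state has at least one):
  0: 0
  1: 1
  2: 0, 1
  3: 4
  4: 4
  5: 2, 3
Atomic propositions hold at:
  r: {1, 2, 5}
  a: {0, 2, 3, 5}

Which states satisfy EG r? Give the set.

EG r: greatest fixpoint, start Z0 = {1, 2, 5}, keep only states in Sat with some successor in Z. Already a fixed point.
Sat(EG r) = {1, 2, 5}

{1, 2, 5}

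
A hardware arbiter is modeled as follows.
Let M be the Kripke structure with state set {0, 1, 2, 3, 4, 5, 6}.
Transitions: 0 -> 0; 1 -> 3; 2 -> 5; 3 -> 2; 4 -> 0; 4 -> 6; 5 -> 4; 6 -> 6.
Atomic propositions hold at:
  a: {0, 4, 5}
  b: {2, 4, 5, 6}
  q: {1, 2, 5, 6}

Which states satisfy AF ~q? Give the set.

Sat(~q) = {0, 3, 4}
AF ~q: least fixpoint, start Z0 = {0, 3, 4}, add states with every successor in Z. Z1 = {0, 1, 3, 4, 5}; Z2 = {0, 1, 2, 3, 4, 5}; fixed.
Sat(AF ~q) = {0, 1, 2, 3, 4, 5}

{0, 1, 2, 3, 4, 5}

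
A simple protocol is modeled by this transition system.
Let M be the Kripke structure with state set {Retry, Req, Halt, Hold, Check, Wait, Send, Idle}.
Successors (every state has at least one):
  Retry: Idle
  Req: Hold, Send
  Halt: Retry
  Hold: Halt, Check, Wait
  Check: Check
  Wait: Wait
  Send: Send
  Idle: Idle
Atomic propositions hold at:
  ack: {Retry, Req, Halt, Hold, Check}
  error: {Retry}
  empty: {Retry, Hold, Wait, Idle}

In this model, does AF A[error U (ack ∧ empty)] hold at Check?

No

Sat(ack ∧ empty) = {Retry, Hold}
A[error U (ack ∧ empty)]: least fixpoint, start Z0 = Sat((ack ∧ empty)) = {Retry, Hold}, add states in Sat(error) with every successor in Z. Already a fixed point.
Sat(A[error U (ack ∧ empty)]) = {Retry, Hold}
AF A[error U (ack ∧ empty)]: least fixpoint, start Z0 = {Retry, Hold}, add states with every successor in Z. Z1 = {Retry, Halt, Hold}; fixed.
Sat(AF A[error U (ack ∧ empty)]) = {Retry, Halt, Hold}
Check ∉ Sat(AF A[error U (ack ∧ empty)]) = {Retry, Halt, Hold}, so the formula does not hold at Check.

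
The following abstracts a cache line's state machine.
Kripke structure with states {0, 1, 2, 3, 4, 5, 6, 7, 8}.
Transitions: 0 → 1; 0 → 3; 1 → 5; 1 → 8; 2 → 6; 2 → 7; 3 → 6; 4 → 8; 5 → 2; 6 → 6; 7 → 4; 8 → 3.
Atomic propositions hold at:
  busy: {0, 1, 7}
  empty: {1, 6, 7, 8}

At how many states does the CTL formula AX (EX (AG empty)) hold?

AG empty: greatest fixpoint, start Z0 = {1, 6, 7, 8}, keep only states in Sat with every successor in Z. Z1 = {6}; fixed.
Sat(AG empty) = {6}
Sat(EX (AG empty)) = {s : some successor in {6}} = {2, 3, 6}
Sat(AX (EX (AG empty))) = {s : every successor in {2, 3, 6}} = {3, 5, 6, 8}
|Sat(AX (EX (AG empty)))| = |{3, 5, 6, 8}| = 4.

4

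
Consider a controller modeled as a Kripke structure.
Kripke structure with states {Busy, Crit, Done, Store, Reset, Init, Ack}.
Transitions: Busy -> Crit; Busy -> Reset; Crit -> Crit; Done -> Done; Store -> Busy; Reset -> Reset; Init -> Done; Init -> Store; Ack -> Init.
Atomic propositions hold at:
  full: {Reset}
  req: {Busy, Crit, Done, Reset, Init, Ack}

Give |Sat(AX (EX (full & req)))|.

2

Sat(full & req) = {Reset}
Sat(EX (full & req)) = {s : some successor in {Reset}} = {Busy, Reset}
Sat(AX (EX (full & req))) = {s : every successor in {Busy, Reset}} = {Store, Reset}
|Sat(AX (EX (full & req)))| = |{Store, Reset}| = 2.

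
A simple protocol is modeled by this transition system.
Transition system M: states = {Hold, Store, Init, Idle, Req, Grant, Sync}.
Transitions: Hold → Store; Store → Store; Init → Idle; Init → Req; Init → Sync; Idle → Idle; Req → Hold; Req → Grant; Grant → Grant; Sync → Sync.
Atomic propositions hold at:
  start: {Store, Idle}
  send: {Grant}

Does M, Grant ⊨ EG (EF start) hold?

EF start: least fixpoint, start Z0 = {Store, Idle}, add states with some successor in Z. Z1 = {Hold, Store, Init, Idle}; Z2 = {Hold, Store, Init, Idle, Req}; fixed.
Sat(EF start) = {Hold, Store, Init, Idle, Req}
EG (EF start): greatest fixpoint, start Z0 = {Hold, Store, Init, Idle, Req}, keep only states in Sat with some successor in Z. Already a fixed point.
Sat(EG (EF start)) = {Hold, Store, Init, Idle, Req}
Grant ∉ Sat(EG (EF start)) = {Hold, Store, Init, Idle, Req}, so the formula does not hold at Grant.

No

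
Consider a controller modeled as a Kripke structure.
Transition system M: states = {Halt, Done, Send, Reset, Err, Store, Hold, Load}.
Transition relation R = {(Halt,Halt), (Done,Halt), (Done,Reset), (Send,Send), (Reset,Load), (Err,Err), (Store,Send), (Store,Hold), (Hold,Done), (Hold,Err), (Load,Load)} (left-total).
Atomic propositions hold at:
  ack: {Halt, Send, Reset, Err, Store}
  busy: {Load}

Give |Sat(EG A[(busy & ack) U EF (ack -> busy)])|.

5

Sat(busy & ack) = ∅
Sat(ack -> busy) = {Done, Hold, Load}
EF (ack -> busy): least fixpoint, start Z0 = {Done, Hold, Load}, add states with some successor in Z. Z1 = {Done, Reset, Store, Hold, Load}; fixed.
Sat(EF (ack -> busy)) = {Done, Reset, Store, Hold, Load}
A[(busy & ack) U EF (ack -> busy)]: least fixpoint, start Z0 = Sat(EF (ack -> busy)) = {Done, Reset, Store, Hold, Load}, add states in Sat(busy & ack) with every successor in Z. Already a fixed point.
Sat(A[(busy & ack) U EF (ack -> busy)]) = {Done, Reset, Store, Hold, Load}
EG A[(busy & ack) U EF (ack -> busy)]: greatest fixpoint, start Z0 = {Done, Reset, Store, Hold, Load}, keep only states in Sat with some successor in Z. Already a fixed point.
Sat(EG A[(busy & ack) U EF (ack -> busy)]) = {Done, Reset, Store, Hold, Load}
|Sat(EG A[(busy & ack) U EF (ack -> busy)])| = |{Done, Reset, Store, Hold, Load}| = 5.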